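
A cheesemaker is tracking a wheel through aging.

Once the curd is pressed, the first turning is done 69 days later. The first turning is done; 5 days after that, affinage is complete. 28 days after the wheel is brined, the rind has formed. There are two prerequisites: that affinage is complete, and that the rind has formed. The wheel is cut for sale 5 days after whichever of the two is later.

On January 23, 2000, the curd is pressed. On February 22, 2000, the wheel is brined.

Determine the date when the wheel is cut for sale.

April 11, 2000

The curd is pressed: Jan 23, 2000.
The first turning is done: Jan 23, 2000 + 69 days = Apr 1, 2000.
Affinage is complete: Apr 1, 2000 + 5 days = Apr 6, 2000.
The wheel is brined: Feb 22, 2000.
The rind has formed: Feb 22, 2000 + 28 days = Mar 21, 2000.
Both prerequisites met — affinage is complete (Apr 6, 2000), the rind has formed (Mar 21, 2000); the later is Apr 6, 2000.
The wheel is cut for sale: Apr 6, 2000 + 5 days = Apr 11, 2000.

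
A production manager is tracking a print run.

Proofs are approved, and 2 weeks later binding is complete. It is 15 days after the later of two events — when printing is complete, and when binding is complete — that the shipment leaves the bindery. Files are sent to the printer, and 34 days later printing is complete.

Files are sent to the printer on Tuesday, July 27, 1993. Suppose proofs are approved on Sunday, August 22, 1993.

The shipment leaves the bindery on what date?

Files are sent to the printer: Jul 27, 1993.
Printing is complete: Jul 27, 1993 + 34 days = Aug 30, 1993.
Proofs are approved: Aug 22, 1993.
Binding is complete: Aug 22, 1993 + 2 weeks = Sep 5, 1993.
Both prerequisites met — printing is complete (Aug 30, 1993), binding is complete (Sep 5, 1993); the later is Sep 5, 1993.
The shipment leaves the bindery: Sep 5, 1993 + 15 days = Sep 20, 1993.

Monday, September 20, 1993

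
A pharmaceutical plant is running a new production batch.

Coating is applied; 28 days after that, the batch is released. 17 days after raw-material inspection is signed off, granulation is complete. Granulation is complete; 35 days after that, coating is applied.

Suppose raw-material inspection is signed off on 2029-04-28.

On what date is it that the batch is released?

2029-07-17

Raw-material inspection is signed off: Apr 28, 2029.
Granulation is complete: Apr 28, 2029 + 17 days = May 15, 2029.
Coating is applied: May 15, 2029 + 35 days = Jun 19, 2029.
The batch is released: Jun 19, 2029 + 28 days = Jul 17, 2029.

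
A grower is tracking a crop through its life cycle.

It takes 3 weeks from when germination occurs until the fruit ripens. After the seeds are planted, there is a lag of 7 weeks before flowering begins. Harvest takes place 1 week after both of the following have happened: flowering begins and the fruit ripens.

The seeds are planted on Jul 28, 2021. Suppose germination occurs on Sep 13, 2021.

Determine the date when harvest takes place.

Oct 11, 2021

The seeds are planted: Jul 28, 2021.
Flowering begins: Jul 28, 2021 + 7 weeks = Sep 15, 2021.
Germination occurs: Sep 13, 2021.
The fruit ripens: Sep 13, 2021 + 3 weeks = Oct 4, 2021.
Both prerequisites met — flowering begins (Sep 15, 2021), the fruit ripens (Oct 4, 2021); the later is Oct 4, 2021.
Harvest takes place: Oct 4, 2021 + 1 week = Oct 11, 2021.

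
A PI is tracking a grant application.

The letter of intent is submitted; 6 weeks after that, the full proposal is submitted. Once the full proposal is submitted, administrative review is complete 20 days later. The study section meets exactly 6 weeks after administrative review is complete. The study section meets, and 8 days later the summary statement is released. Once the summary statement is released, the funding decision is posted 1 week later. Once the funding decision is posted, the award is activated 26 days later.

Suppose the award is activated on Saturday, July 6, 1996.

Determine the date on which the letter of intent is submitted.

The award is activated: Jul 6, 1996.
The funding decision is posted: Jul 6, 1996 − 26 days = Jun 10, 1996.
The summary statement is released: Jun 10, 1996 − 1 week = Jun 3, 1996.
The study section meets: Jun 3, 1996 − 8 days = May 26, 1996.
Administrative review is complete: May 26, 1996 − 6 weeks = Apr 14, 1996.
The full proposal is submitted: Apr 14, 1996 − 20 days = Mar 25, 1996.
The letter of intent is submitted: Mar 25, 1996 − 6 weeks = Feb 12, 1996.

Monday, February 12, 1996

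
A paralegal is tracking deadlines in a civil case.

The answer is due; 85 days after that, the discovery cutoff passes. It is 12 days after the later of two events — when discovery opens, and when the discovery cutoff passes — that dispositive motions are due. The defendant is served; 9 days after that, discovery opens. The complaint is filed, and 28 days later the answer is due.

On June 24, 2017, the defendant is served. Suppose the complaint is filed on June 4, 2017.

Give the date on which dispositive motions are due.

October 7, 2017

The defendant is served: Jun 24, 2017.
Discovery opens: Jun 24, 2017 + 9 days = Jul 3, 2017.
The complaint is filed: Jun 4, 2017.
The answer is due: Jun 4, 2017 + 28 days = Jul 2, 2017.
The discovery cutoff passes: Jul 2, 2017 + 85 days = Sep 25, 2017.
Both prerequisites met — discovery opens (Jul 3, 2017), the discovery cutoff passes (Sep 25, 2017); the later is Sep 25, 2017.
Dispositive motions are due: Sep 25, 2017 + 12 days = Oct 7, 2017.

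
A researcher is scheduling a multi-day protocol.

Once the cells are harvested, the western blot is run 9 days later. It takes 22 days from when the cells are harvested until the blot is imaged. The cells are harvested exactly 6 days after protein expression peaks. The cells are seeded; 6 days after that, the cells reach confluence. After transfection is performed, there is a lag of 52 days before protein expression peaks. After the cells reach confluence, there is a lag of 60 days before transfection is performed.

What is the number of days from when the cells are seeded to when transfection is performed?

Causal path: the cells are seeded → the cells reach confluence → transfection is performed.
Total delay along the path: 6 + 60 = 66 days.

66 days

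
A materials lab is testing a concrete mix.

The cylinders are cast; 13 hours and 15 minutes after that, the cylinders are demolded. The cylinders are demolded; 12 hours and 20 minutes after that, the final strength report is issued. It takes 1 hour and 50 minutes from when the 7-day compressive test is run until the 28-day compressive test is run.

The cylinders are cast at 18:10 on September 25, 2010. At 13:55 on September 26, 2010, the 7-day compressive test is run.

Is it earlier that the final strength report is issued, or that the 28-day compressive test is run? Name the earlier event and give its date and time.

The 28-day compressive test is run — 15:45 on September 26, 2010

The cylinders are cast: 18:10 Sep 25, 2010.
The cylinders are demolded: 18:10 Sep 25, 2010 + 13h15m = 07:25 Sep 26, 2010.
The final strength report is issued: 07:25 Sep 26, 2010 + 12h20m = 19:45 Sep 26, 2010.
The 7-day compressive test is run: 13:55 Sep 26, 2010.
The 28-day compressive test is run: 13:55 Sep 26, 2010 + 1h50m = 15:45 Sep 26, 2010.
Comparing: the final strength report is issued at 19:45 Sep 26, 2010 vs the 28-day compressive test is run at 15:45 Sep 26, 2010. Earlier: the 28-day compressive test is run.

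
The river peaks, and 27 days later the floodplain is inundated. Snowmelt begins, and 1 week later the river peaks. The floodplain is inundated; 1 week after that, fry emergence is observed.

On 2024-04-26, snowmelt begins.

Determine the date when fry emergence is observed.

2024-06-06

Snowmelt begins: Apr 26, 2024.
The river peaks: Apr 26, 2024 + 1 week = May 3, 2024.
The floodplain is inundated: May 3, 2024 + 27 days = May 30, 2024.
Fry emergence is observed: May 30, 2024 + 1 week = Jun 6, 2024.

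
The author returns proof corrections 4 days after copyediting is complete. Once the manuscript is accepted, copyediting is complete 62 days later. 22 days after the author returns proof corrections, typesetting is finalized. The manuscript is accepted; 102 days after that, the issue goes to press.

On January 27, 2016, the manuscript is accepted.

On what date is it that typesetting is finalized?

The manuscript is accepted: Jan 27, 2016.
Copyediting is complete: Jan 27, 2016 + 62 days = Mar 29, 2016.
The author returns proof corrections: Mar 29, 2016 + 4 days = Apr 2, 2016.
Typesetting is finalized: Apr 2, 2016 + 22 days = Apr 24, 2016.

April 24, 2016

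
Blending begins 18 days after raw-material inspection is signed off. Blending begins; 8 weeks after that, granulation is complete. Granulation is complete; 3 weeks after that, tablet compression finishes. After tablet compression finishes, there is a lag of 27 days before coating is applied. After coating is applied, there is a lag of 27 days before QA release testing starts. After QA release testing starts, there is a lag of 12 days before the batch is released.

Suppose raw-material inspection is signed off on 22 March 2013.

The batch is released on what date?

Raw-material inspection is signed off: Mar 22, 2013.
Blending begins: Mar 22, 2013 + 18 days = Apr 9, 2013.
Granulation is complete: Apr 9, 2013 + 8 weeks = Jun 4, 2013.
Tablet compression finishes: Jun 4, 2013 + 3 weeks = Jun 25, 2013.
Coating is applied: Jun 25, 2013 + 27 days = Jul 22, 2013.
QA release testing starts: Jul 22, 2013 + 27 days = Aug 18, 2013.
The batch is released: Aug 18, 2013 + 12 days = Aug 30, 2013.

30 August 2013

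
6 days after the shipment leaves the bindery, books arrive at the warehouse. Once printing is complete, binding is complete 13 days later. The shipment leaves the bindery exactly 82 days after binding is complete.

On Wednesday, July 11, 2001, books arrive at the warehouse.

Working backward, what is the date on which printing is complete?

Books arrive at the warehouse: Jul 11, 2001.
The shipment leaves the bindery: Jul 11, 2001 − 6 days = Jul 5, 2001.
Binding is complete: Jul 5, 2001 − 82 days = Apr 14, 2001.
Printing is complete: Apr 14, 2001 − 13 days = Apr 1, 2001.

Sunday, April 1, 2001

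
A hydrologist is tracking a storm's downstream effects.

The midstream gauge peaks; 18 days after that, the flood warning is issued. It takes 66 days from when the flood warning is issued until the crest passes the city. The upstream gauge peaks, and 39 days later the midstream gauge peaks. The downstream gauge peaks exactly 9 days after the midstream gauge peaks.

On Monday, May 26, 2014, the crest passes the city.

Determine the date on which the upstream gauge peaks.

Thursday, January 23, 2014

The crest passes the city: May 26, 2014.
The flood warning is issued: May 26, 2014 − 66 days = Mar 21, 2014.
The midstream gauge peaks: Mar 21, 2014 − 18 days = Mar 3, 2014.
The upstream gauge peaks: Mar 3, 2014 − 39 days = Jan 23, 2014.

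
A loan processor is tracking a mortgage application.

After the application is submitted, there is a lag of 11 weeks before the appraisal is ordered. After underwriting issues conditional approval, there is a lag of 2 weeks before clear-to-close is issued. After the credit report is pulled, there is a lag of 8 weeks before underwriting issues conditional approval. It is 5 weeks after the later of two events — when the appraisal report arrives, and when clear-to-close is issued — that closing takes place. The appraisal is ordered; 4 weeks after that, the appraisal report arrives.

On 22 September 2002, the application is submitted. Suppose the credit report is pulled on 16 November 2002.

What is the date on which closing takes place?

1 March 2003

The application is submitted: Sep 22, 2002.
The appraisal is ordered: Sep 22, 2002 + 11 weeks = Dec 8, 2002.
The appraisal report arrives: Dec 8, 2002 + 4 weeks = Jan 5, 2003.
The credit report is pulled: Nov 16, 2002.
Underwriting issues conditional approval: Nov 16, 2002 + 8 weeks = Jan 11, 2003.
Clear-to-close is issued: Jan 11, 2003 + 2 weeks = Jan 25, 2003.
Both prerequisites met — the appraisal report arrives (Jan 5, 2003), clear-to-close is issued (Jan 25, 2003); the later is Jan 25, 2003.
Closing takes place: Jan 25, 2003 + 5 weeks = Mar 1, 2003.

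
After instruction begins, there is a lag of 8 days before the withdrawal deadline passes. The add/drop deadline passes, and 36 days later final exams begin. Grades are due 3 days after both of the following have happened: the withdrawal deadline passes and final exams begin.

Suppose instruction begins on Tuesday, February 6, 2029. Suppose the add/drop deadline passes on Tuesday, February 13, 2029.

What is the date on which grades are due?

Instruction begins: Feb 6, 2029.
The withdrawal deadline passes: Feb 6, 2029 + 8 days = Feb 14, 2029.
The add/drop deadline passes: Feb 13, 2029.
Final exams begin: Feb 13, 2029 + 36 days = Mar 21, 2029.
Both prerequisites met — the withdrawal deadline passes (Feb 14, 2029), final exams begin (Mar 21, 2029); the later is Mar 21, 2029.
Grades are due: Mar 21, 2029 + 3 days = Mar 24, 2029.

Saturday, March 24, 2029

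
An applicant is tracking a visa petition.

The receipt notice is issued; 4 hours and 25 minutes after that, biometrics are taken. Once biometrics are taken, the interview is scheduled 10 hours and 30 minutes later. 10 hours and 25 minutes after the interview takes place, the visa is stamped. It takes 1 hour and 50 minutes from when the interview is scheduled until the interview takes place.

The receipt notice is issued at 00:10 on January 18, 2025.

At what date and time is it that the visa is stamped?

03:20 on January 19, 2025

The receipt notice is issued: 00:10 Jan 18, 2025.
Biometrics are taken: 00:10 Jan 18, 2025 + 4h25m = 04:35 Jan 18, 2025.
The interview is scheduled: 04:35 Jan 18, 2025 + 10h30m = 15:05 Jan 18, 2025.
The interview takes place: 15:05 Jan 18, 2025 + 1h50m = 16:55 Jan 18, 2025.
The visa is stamped: 16:55 Jan 18, 2025 + 10h25m = 03:20 Jan 19, 2025.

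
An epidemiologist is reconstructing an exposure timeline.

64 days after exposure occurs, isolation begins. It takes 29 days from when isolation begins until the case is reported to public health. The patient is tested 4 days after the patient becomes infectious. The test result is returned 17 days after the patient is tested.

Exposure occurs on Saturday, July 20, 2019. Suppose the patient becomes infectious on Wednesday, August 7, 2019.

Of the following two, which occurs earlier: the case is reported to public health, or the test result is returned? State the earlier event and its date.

The test result is returned — Wednesday, August 28, 2019

Exposure occurs: Jul 20, 2019.
Isolation begins: Jul 20, 2019 + 64 days = Sep 22, 2019.
The case is reported to public health: Sep 22, 2019 + 29 days = Oct 21, 2019.
The patient becomes infectious: Aug 7, 2019.
The patient is tested: Aug 7, 2019 + 4 days = Aug 11, 2019.
The test result is returned: Aug 11, 2019 + 17 days = Aug 28, 2019.
Comparing: the case is reported to public health on Oct 21, 2019 vs the test result is returned on Aug 28, 2019. Earlier: the test result is returned.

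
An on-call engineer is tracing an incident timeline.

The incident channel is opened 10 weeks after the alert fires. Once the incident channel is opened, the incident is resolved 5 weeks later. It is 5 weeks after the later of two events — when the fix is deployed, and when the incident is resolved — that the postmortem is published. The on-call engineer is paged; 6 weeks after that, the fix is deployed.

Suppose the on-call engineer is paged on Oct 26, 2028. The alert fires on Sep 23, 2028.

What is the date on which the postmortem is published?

Feb 10, 2029

The on-call engineer is paged: Oct 26, 2028.
The fix is deployed: Oct 26, 2028 + 6 weeks = Dec 7, 2028.
The alert fires: Sep 23, 2028.
The incident channel is opened: Sep 23, 2028 + 10 weeks = Dec 2, 2028.
The incident is resolved: Dec 2, 2028 + 5 weeks = Jan 6, 2029.
Both prerequisites met — the fix is deployed (Dec 7, 2028), the incident is resolved (Jan 6, 2029); the later is Jan 6, 2029.
The postmortem is published: Jan 6, 2029 + 5 weeks = Feb 10, 2029.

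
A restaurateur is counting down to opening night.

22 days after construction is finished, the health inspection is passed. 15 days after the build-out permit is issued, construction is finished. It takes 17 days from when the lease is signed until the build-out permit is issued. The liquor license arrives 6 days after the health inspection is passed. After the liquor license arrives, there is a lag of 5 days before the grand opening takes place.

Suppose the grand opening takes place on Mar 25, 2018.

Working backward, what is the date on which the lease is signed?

Jan 19, 2018

The grand opening takes place: Mar 25, 2018.
The liquor license arrives: Mar 25, 2018 − 5 days = Mar 20, 2018.
The health inspection is passed: Mar 20, 2018 − 6 days = Mar 14, 2018.
Construction is finished: Mar 14, 2018 − 22 days = Feb 20, 2018.
The build-out permit is issued: Feb 20, 2018 − 15 days = Feb 5, 2018.
The lease is signed: Feb 5, 2018 − 17 days = Jan 19, 2018.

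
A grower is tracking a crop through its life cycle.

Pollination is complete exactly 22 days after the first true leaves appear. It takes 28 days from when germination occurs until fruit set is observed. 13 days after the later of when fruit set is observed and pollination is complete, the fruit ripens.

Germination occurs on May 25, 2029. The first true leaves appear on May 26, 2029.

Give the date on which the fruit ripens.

Germination occurs: May 25, 2029.
Fruit set is observed: May 25, 2029 + 28 days = Jun 22, 2029.
The first true leaves appear: May 26, 2029.
Pollination is complete: May 26, 2029 + 22 days = Jun 17, 2029.
Both prerequisites met — fruit set is observed (Jun 22, 2029), pollination is complete (Jun 17, 2029); the later is Jun 22, 2029.
The fruit ripens: Jun 22, 2029 + 13 days = Jul 5, 2029.

July 5, 2029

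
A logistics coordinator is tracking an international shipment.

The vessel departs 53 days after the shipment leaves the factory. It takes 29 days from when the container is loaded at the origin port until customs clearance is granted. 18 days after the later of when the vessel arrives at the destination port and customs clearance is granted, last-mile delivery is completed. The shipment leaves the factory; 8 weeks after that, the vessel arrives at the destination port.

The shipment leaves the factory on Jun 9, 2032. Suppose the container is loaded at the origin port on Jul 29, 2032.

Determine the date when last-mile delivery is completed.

Sep 14, 2032

The shipment leaves the factory: Jun 9, 2032.
The vessel arrives at the destination port: Jun 9, 2032 + 8 weeks = Aug 4, 2032.
The container is loaded at the origin port: Jul 29, 2032.
Customs clearance is granted: Jul 29, 2032 + 29 days = Aug 27, 2032.
Both prerequisites met — the vessel arrives at the destination port (Aug 4, 2032), customs clearance is granted (Aug 27, 2032); the later is Aug 27, 2032.
Last-mile delivery is completed: Aug 27, 2032 + 18 days = Sep 14, 2032.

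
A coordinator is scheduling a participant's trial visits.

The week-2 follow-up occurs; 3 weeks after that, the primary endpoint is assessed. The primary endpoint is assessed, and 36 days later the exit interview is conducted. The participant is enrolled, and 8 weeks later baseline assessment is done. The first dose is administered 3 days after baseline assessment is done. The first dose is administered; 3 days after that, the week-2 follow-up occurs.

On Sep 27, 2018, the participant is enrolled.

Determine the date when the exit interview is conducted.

Jan 24, 2019

The participant is enrolled: Sep 27, 2018.
Baseline assessment is done: Sep 27, 2018 + 8 weeks = Nov 22, 2018.
The first dose is administered: Nov 22, 2018 + 3 days = Nov 25, 2018.
The week-2 follow-up occurs: Nov 25, 2018 + 3 days = Nov 28, 2018.
The primary endpoint is assessed: Nov 28, 2018 + 3 weeks = Dec 19, 2018.
The exit interview is conducted: Dec 19, 2018 + 36 days = Jan 24, 2019.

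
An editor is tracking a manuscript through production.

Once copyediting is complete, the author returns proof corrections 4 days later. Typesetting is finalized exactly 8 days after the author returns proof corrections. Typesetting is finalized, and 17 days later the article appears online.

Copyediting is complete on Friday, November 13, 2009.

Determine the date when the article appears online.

Saturday, December 12, 2009

Copyediting is complete: Nov 13, 2009.
The author returns proof corrections: Nov 13, 2009 + 4 days = Nov 17, 2009.
Typesetting is finalized: Nov 17, 2009 + 8 days = Nov 25, 2009.
The article appears online: Nov 25, 2009 + 17 days = Dec 12, 2009.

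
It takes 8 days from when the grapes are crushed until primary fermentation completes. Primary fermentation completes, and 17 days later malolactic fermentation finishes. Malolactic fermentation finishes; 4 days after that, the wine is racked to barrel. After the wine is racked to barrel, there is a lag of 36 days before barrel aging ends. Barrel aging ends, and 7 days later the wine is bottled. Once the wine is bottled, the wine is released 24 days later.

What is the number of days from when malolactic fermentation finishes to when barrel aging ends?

40 days

Causal path: malolactic fermentation finishes → the wine is racked to barrel → barrel aging ends.
Total delay along the path: 4 + 36 = 40 days.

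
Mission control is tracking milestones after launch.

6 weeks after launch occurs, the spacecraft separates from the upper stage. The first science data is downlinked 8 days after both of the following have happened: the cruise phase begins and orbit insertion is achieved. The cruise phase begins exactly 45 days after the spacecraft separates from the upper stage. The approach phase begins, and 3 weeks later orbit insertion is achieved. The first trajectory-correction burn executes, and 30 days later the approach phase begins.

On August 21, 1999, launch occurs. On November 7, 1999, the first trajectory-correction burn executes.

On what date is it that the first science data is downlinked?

January 5, 2000

Launch occurs: Aug 21, 1999.
The spacecraft separates from the upper stage: Aug 21, 1999 + 6 weeks = Oct 2, 1999.
The cruise phase begins: Oct 2, 1999 + 45 days = Nov 16, 1999.
The first trajectory-correction burn executes: Nov 7, 1999.
The approach phase begins: Nov 7, 1999 + 30 days = Dec 7, 1999.
Orbit insertion is achieved: Dec 7, 1999 + 3 weeks = Dec 28, 1999.
Both prerequisites met — the cruise phase begins (Nov 16, 1999), orbit insertion is achieved (Dec 28, 1999); the later is Dec 28, 1999.
The first science data is downlinked: Dec 28, 1999 + 8 days = Jan 5, 2000.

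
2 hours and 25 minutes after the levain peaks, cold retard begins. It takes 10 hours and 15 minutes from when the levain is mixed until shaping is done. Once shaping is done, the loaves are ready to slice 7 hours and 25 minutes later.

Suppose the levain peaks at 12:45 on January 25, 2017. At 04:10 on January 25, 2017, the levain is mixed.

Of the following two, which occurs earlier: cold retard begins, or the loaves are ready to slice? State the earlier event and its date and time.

Cold retard begins — 15:10 on January 25, 2017

The levain peaks: 12:45 Jan 25, 2017.
Cold retard begins: 12:45 Jan 25, 2017 + 2h25m = 15:10 Jan 25, 2017.
The levain is mixed: 04:10 Jan 25, 2017.
Shaping is done: 04:10 Jan 25, 2017 + 10h15m = 14:25 Jan 25, 2017.
The loaves are ready to slice: 14:25 Jan 25, 2017 + 7h25m = 21:50 Jan 25, 2017.
Comparing: cold retard begins at 15:10 Jan 25, 2017 vs the loaves are ready to slice at 21:50 Jan 25, 2017. Earlier: cold retard begins.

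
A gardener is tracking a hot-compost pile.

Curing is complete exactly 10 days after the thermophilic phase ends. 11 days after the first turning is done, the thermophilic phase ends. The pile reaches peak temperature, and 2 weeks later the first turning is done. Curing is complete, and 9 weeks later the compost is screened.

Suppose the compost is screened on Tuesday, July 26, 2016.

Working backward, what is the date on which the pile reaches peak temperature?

The compost is screened: Jul 26, 2016.
Curing is complete: Jul 26, 2016 − 9 weeks = May 24, 2016.
The thermophilic phase ends: May 24, 2016 − 10 days = May 14, 2016.
The first turning is done: May 14, 2016 − 11 days = May 3, 2016.
The pile reaches peak temperature: May 3, 2016 − 2 weeks = Apr 19, 2016.

Tuesday, April 19, 2016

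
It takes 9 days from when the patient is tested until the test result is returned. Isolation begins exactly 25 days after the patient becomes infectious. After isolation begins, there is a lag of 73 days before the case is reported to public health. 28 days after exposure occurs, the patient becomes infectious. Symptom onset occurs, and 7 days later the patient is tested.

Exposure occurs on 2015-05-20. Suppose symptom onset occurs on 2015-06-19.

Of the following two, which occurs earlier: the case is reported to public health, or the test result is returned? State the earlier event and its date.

Exposure occurs: May 20, 2015.
The patient becomes infectious: May 20, 2015 + 28 days = Jun 17, 2015.
Isolation begins: Jun 17, 2015 + 25 days = Jul 12, 2015.
The case is reported to public health: Jul 12, 2015 + 73 days = Sep 23, 2015.
Symptom onset occurs: Jun 19, 2015.
The patient is tested: Jun 19, 2015 + 7 days = Jun 26, 2015.
The test result is returned: Jun 26, 2015 + 9 days = Jul 5, 2015.
Comparing: the case is reported to public health on Sep 23, 2015 vs the test result is returned on Jul 5, 2015. Earlier: the test result is returned.

The test result is returned — 2015-07-05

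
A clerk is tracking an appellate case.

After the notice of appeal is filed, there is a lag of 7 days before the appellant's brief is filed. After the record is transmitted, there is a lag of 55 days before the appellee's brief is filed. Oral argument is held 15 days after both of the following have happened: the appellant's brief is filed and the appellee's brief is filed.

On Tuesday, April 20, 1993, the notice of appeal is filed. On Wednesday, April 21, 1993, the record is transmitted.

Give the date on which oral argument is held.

The notice of appeal is filed: Apr 20, 1993.
The appellant's brief is filed: Apr 20, 1993 + 7 days = Apr 27, 1993.
The record is transmitted: Apr 21, 1993.
The appellee's brief is filed: Apr 21, 1993 + 55 days = Jun 15, 1993.
Both prerequisites met — the appellant's brief is filed (Apr 27, 1993), the appellee's brief is filed (Jun 15, 1993); the later is Jun 15, 1993.
Oral argument is held: Jun 15, 1993 + 15 days = Jun 30, 1993.

Wednesday, June 30, 1993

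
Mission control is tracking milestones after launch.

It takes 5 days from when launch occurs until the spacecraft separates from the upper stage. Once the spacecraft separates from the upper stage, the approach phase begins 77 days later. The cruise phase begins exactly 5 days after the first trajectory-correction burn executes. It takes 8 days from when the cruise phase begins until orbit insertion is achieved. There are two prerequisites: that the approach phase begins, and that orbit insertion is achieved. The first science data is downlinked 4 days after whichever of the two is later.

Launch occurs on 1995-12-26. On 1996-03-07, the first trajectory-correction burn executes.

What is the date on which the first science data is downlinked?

1996-03-24

Launch occurs: Dec 26, 1995.
The spacecraft separates from the upper stage: Dec 26, 1995 + 5 days = Dec 31, 1995.
The approach phase begins: Dec 31, 1995 + 77 days = Mar 17, 1996.
The first trajectory-correction burn executes: Mar 7, 1996.
The cruise phase begins: Mar 7, 1996 + 5 days = Mar 12, 1996.
Orbit insertion is achieved: Mar 12, 1996 + 8 days = Mar 20, 1996.
Both prerequisites met — the approach phase begins (Mar 17, 1996), orbit insertion is achieved (Mar 20, 1996); the later is Mar 20, 1996.
The first science data is downlinked: Mar 20, 1996 + 4 days = Mar 24, 1996.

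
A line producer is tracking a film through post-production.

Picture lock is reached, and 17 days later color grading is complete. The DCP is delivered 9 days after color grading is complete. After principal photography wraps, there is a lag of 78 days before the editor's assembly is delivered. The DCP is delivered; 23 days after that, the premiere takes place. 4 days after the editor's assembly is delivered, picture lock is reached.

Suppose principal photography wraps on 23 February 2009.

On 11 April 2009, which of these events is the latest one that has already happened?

Principal photography wraps: Feb 23, 2009.
The editor's assembly is delivered: Feb 23, 2009 + 78 days = May 12, 2009.
Picture lock is reached: May 12, 2009 + 4 days = May 16, 2009.
Color grading is complete: May 16, 2009 + 17 days = Jun 2, 2009.
The DCP is delivered: Jun 2, 2009 + 9 days = Jun 11, 2009.
The premiere takes place: Jun 11, 2009 + 23 days = Jul 4, 2009.
Apr 11, 2009 falls between when principal photography wraps (Feb 23, 2009) and when the editor's assembly is delivered (May 12, 2009).

Principal photography wraps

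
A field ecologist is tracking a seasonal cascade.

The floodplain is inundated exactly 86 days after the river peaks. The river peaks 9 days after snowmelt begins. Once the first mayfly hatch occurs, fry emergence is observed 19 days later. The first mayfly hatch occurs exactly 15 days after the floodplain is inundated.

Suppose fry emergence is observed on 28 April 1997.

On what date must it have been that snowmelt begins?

20 December 1996

Fry emergence is observed: Apr 28, 1997.
The first mayfly hatch occurs: Apr 28, 1997 − 19 days = Apr 9, 1997.
The floodplain is inundated: Apr 9, 1997 − 15 days = Mar 25, 1997.
The river peaks: Mar 25, 1997 − 86 days = Dec 29, 1996.
Snowmelt begins: Dec 29, 1996 − 9 days = Dec 20, 1996.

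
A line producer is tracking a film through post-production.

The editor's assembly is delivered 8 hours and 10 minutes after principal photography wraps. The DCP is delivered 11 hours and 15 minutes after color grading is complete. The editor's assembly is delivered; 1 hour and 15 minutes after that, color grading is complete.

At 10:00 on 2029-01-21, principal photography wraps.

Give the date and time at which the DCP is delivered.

Principal photography wraps: 10:00 Jan 21, 2029.
The editor's assembly is delivered: 10:00 Jan 21, 2029 + 8h10m = 18:10 Jan 21, 2029.
Color grading is complete: 18:10 Jan 21, 2029 + 1h15m = 19:25 Jan 21, 2029.
The DCP is delivered: 19:25 Jan 21, 2029 + 11h15m = 06:40 Jan 22, 2029.

06:40 on 2029-01-22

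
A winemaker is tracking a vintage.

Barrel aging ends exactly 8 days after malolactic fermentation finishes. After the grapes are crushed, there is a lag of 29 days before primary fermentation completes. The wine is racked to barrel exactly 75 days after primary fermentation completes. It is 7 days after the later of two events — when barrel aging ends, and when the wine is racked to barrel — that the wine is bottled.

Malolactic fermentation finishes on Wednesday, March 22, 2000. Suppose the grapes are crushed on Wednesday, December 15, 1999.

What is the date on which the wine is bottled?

Malolactic fermentation finishes: Mar 22, 2000.
Barrel aging ends: Mar 22, 2000 + 8 days = Mar 30, 2000.
The grapes are crushed: Dec 15, 1999.
Primary fermentation completes: Dec 15, 1999 + 29 days = Jan 13, 2000.
The wine is racked to barrel: Jan 13, 2000 + 75 days = Mar 28, 2000.
Both prerequisites met — barrel aging ends (Mar 30, 2000), the wine is racked to barrel (Mar 28, 2000); the later is Mar 30, 2000.
The wine is bottled: Mar 30, 2000 + 7 days = Apr 6, 2000.

Thursday, April 6, 2000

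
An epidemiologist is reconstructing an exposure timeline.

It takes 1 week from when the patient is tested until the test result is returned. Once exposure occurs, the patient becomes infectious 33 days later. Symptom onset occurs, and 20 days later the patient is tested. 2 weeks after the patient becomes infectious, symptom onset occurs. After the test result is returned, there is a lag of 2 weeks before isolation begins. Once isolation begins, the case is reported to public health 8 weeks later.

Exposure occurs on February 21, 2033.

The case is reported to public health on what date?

July 15, 2033

Exposure occurs: Feb 21, 2033.
The patient becomes infectious: Feb 21, 2033 + 33 days = Mar 26, 2033.
Symptom onset occurs: Mar 26, 2033 + 2 weeks = Apr 9, 2033.
The patient is tested: Apr 9, 2033 + 20 days = Apr 29, 2033.
The test result is returned: Apr 29, 2033 + 1 week = May 6, 2033.
Isolation begins: May 6, 2033 + 2 weeks = May 20, 2033.
The case is reported to public health: May 20, 2033 + 8 weeks = Jul 15, 2033.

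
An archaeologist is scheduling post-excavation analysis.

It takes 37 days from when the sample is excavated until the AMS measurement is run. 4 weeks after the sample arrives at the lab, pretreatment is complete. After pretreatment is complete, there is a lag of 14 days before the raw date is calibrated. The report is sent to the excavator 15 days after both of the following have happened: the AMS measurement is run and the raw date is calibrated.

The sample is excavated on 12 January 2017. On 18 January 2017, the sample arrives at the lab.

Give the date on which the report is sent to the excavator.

16 March 2017

The sample is excavated: Jan 12, 2017.
The AMS measurement is run: Jan 12, 2017 + 37 days = Feb 18, 2017.
The sample arrives at the lab: Jan 18, 2017.
Pretreatment is complete: Jan 18, 2017 + 4 weeks = Feb 15, 2017.
The raw date is calibrated: Feb 15, 2017 + 14 days = Mar 1, 2017.
Both prerequisites met — the AMS measurement is run (Feb 18, 2017), the raw date is calibrated (Mar 1, 2017); the later is Mar 1, 2017.
The report is sent to the excavator: Mar 1, 2017 + 15 days = Mar 16, 2017.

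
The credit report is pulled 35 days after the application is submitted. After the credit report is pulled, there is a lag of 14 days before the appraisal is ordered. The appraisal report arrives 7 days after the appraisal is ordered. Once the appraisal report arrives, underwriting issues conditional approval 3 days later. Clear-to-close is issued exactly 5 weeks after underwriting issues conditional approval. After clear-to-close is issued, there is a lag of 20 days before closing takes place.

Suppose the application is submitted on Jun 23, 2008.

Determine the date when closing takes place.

The application is submitted: Jun 23, 2008.
The credit report is pulled: Jun 23, 2008 + 35 days = Jul 28, 2008.
The appraisal is ordered: Jul 28, 2008 + 14 days = Aug 11, 2008.
The appraisal report arrives: Aug 11, 2008 + 7 days = Aug 18, 2008.
Underwriting issues conditional approval: Aug 18, 2008 + 3 days = Aug 21, 2008.
Clear-to-close is issued: Aug 21, 2008 + 5 weeks = Sep 25, 2008.
Closing takes place: Sep 25, 2008 + 20 days = Oct 15, 2008.

Oct 15, 2008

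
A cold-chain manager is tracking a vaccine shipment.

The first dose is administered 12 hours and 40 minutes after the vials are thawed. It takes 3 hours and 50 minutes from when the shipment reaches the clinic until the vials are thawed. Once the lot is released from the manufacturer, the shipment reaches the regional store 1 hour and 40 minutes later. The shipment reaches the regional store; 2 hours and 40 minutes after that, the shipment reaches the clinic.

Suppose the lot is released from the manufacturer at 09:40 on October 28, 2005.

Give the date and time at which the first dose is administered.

06:30 on October 29, 2005

The lot is released from the manufacturer: 09:40 Oct 28, 2005.
The shipment reaches the regional store: 09:40 Oct 28, 2005 + 1h40m = 11:20 Oct 28, 2005.
The shipment reaches the clinic: 11:20 Oct 28, 2005 + 2h40m = 14:00 Oct 28, 2005.
The vials are thawed: 14:00 Oct 28, 2005 + 3h50m = 17:50 Oct 28, 2005.
The first dose is administered: 17:50 Oct 28, 2005 + 12h40m = 06:30 Oct 29, 2005.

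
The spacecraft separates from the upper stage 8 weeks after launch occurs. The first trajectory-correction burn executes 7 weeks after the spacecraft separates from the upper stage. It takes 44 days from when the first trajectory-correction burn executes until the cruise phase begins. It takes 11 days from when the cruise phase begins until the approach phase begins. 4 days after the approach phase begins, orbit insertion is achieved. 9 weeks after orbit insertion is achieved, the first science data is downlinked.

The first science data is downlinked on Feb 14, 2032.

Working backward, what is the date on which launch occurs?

Jul 2, 2031

The first science data is downlinked: Feb 14, 2032.
Orbit insertion is achieved: Feb 14, 2032 − 9 weeks = Dec 13, 2031.
The approach phase begins: Dec 13, 2031 − 4 days = Dec 9, 2031.
The cruise phase begins: Dec 9, 2031 − 11 days = Nov 28, 2031.
The first trajectory-correction burn executes: Nov 28, 2031 − 44 days = Oct 15, 2031.
The spacecraft separates from the upper stage: Oct 15, 2031 − 7 weeks = Aug 27, 2031.
Launch occurs: Aug 27, 2031 − 8 weeks = Jul 2, 2031.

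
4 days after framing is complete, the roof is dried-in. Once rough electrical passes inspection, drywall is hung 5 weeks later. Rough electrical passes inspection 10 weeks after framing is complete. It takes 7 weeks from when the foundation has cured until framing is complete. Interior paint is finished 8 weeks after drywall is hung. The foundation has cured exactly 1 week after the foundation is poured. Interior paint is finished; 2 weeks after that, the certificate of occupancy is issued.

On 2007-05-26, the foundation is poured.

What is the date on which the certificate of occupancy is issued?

The foundation is poured: May 26, 2007.
The foundation has cured: May 26, 2007 + 1 week = Jun 2, 2007.
Framing is complete: Jun 2, 2007 + 7 weeks = Jul 21, 2007.
Rough electrical passes inspection: Jul 21, 2007 + 10 weeks = Sep 29, 2007.
Drywall is hung: Sep 29, 2007 + 5 weeks = Nov 3, 2007.
Interior paint is finished: Nov 3, 2007 + 8 weeks = Dec 29, 2007.
The certificate of occupancy is issued: Dec 29, 2007 + 2 weeks = Jan 12, 2008.

2008-01-12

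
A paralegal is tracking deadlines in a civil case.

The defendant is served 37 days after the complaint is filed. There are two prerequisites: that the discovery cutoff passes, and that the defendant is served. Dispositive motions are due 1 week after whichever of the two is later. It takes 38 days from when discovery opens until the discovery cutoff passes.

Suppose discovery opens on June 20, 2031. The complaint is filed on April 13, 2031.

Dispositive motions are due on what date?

August 4, 2031

Discovery opens: Jun 20, 2031.
The discovery cutoff passes: Jun 20, 2031 + 38 days = Jul 28, 2031.
The complaint is filed: Apr 13, 2031.
The defendant is served: Apr 13, 2031 + 37 days = May 20, 2031.
Both prerequisites met — the discovery cutoff passes (Jul 28, 2031), the defendant is served (May 20, 2031); the later is Jul 28, 2031.
Dispositive motions are due: Jul 28, 2031 + 1 week = Aug 4, 2031.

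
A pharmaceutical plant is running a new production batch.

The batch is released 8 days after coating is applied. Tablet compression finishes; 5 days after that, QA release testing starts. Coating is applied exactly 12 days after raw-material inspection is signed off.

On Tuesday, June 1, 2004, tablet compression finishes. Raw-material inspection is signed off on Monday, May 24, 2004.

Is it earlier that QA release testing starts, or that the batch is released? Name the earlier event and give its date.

QA release testing starts — Sunday, June 6, 2004

Tablet compression finishes: Jun 1, 2004.
QA release testing starts: Jun 1, 2004 + 5 days = Jun 6, 2004.
Raw-material inspection is signed off: May 24, 2004.
Coating is applied: May 24, 2004 + 12 days = Jun 5, 2004.
The batch is released: Jun 5, 2004 + 8 days = Jun 13, 2004.
Comparing: QA release testing starts on Jun 6, 2004 vs the batch is released on Jun 13, 2004. Earlier: QA release testing starts.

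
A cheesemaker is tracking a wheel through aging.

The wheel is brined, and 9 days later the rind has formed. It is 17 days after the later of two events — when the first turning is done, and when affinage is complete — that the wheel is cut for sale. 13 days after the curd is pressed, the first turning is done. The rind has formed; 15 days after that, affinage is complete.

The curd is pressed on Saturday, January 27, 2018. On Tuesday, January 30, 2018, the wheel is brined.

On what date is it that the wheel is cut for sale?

Monday, March 12, 2018

The curd is pressed: Jan 27, 2018.
The first turning is done: Jan 27, 2018 + 13 days = Feb 9, 2018.
The wheel is brined: Jan 30, 2018.
The rind has formed: Jan 30, 2018 + 9 days = Feb 8, 2018.
Affinage is complete: Feb 8, 2018 + 15 days = Feb 23, 2018.
Both prerequisites met — the first turning is done (Feb 9, 2018), affinage is complete (Feb 23, 2018); the later is Feb 23, 2018.
The wheel is cut for sale: Feb 23, 2018 + 17 days = Mar 12, 2018.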